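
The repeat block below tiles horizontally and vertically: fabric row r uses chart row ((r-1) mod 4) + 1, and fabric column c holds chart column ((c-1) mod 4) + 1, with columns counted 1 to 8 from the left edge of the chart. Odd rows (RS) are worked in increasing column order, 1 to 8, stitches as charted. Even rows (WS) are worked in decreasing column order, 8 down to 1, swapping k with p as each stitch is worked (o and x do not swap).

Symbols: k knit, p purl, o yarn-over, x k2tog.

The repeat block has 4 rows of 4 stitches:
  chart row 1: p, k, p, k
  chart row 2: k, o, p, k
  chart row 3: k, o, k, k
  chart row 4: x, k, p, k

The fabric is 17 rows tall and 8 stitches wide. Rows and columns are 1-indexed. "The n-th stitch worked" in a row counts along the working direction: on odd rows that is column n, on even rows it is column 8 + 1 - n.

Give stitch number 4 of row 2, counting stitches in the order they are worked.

For row 2: chart row = ((2-1) mod 4) + 1 = 2; this is a WS (even) row.
Chart row 2 tiled across columns 1-8: k o p k k o p k
WS: work from column 8 back to column 1 (reverse the tiled row), swapping k<->p (o and x unchanged).
Row 2 as worked: p k o p p k o p
The 4th stitch worked is p.

Result:
p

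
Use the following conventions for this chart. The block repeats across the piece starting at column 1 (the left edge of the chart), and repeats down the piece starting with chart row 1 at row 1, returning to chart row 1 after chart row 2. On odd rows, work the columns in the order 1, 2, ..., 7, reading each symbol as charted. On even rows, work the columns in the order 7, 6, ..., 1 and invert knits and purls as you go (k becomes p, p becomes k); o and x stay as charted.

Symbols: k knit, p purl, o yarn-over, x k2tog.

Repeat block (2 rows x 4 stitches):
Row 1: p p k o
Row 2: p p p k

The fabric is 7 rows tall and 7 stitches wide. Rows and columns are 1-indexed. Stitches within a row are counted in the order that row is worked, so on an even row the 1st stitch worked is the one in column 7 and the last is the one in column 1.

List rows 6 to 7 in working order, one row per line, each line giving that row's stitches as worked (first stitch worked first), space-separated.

Result:
k k k p k k k
p p k o p p k

Derivation:
Row 6: chart row 2, WS - tiled (columns 1-7): p p p k p p p; work from column 7 back to 1 with k<->p swapped.
Row 7: chart row 1, RS - tile across columns 1-7 and work as-is.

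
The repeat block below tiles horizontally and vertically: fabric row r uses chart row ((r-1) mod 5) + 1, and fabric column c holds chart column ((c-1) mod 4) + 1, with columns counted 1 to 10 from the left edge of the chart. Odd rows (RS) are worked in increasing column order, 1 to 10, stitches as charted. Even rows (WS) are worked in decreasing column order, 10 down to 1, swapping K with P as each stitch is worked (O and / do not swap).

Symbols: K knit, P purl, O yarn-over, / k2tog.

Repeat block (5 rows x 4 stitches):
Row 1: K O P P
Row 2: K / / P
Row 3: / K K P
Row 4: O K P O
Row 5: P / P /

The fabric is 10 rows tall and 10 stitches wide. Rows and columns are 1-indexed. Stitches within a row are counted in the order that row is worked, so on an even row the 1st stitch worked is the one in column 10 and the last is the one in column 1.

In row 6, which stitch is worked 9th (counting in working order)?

== STITCH ==
O

Derivation:
For row 6: chart row = ((6-1) mod 5) + 1 = 1; this is a WS (even) row.
Chart row 1 tiled across columns 1-10: K O P P K O P P K O
Wrong side: read the tiled row from column 10 down to 1 and exchange K with P (leave O, /).
Row 6 as worked: O P K K O P K K O P
Stitch 9 in working order -> O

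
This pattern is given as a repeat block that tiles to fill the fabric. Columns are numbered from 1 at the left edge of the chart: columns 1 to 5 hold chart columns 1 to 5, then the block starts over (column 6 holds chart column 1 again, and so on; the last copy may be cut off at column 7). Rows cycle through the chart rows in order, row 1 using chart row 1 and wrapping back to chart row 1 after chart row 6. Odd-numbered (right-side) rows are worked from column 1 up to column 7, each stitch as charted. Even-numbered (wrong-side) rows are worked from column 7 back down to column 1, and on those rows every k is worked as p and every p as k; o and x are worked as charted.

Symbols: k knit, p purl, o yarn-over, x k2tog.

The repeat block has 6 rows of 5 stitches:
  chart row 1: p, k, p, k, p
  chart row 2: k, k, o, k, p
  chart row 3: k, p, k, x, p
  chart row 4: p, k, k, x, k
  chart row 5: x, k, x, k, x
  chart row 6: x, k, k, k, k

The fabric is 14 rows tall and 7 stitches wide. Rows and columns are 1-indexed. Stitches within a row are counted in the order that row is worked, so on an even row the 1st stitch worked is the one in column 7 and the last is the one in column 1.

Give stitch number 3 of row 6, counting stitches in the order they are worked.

Result:
p

Derivation:
For row 6: chart row = ((6-1) mod 6) + 1 = 6; this is a WS (even) row.
Chart row 6 tiled across columns 1-7: x k k k k x k
WS: work from column 7 back to column 1 (reverse the tiled row), swapping k<->p (o and x unchanged).
Row 6 as worked: p x p p p p x
Stitch 3 in working order -> p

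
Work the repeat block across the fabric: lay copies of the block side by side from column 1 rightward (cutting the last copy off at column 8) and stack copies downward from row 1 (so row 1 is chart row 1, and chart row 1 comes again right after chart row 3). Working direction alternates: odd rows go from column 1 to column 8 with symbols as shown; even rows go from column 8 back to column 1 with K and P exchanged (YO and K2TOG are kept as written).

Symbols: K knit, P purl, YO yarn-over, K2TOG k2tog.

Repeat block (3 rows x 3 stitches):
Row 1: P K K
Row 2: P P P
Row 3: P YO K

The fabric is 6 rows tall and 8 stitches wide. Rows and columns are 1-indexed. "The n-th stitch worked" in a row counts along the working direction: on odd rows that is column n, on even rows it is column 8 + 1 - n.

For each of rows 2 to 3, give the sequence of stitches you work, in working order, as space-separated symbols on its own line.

Row 2: chart row 2, WS - tiled (columns 1-8): P P P P P P P P; work from column 8 back to 1 with K<->P swapped.
Row 3: chart row 3, RS - tile across columns 1-8 and work as-is.

Rows as worked:
K K K K K K K K
P YO K P YO K P YO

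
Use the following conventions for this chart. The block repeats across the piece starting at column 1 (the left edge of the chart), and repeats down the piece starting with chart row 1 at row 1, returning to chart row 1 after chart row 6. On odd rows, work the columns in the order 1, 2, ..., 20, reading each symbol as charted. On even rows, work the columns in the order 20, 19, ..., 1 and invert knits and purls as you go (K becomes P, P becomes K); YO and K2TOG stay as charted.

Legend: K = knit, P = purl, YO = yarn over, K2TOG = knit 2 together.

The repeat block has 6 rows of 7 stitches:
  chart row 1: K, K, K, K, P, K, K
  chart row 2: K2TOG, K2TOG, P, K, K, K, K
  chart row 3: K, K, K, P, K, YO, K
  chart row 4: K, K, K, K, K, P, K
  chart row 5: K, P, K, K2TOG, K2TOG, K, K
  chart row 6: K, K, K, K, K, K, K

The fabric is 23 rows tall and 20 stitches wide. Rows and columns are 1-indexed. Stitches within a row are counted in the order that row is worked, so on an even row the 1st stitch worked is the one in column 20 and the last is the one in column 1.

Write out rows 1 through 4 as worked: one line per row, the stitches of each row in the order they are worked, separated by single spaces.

Row 1: chart row 1, RS - tile across columns 1-20 and work as-is.
Row 2: chart row 2, WS - tiled (columns 1-20): K2TOG K2TOG P K K K K K2TOG K2TOG P K K K K K2TOG K2TOG P K K K; work from column 20 back to 1 with K<->P swapped.
Row 3: chart row 3, RS - tile across columns 1-20 and work as-is.
Row 4: chart row 4, WS - tiled (columns 1-20): K K K K K P K K K K K K P K K K K K K P; work from column 20 back to 1 with K<->P swapped.

Result:
K K K K P K K K K K K P K K K K K K P K
P P P K K2TOG K2TOG P P P P K K2TOG K2TOG P P P P K K2TOG K2TOG
K K K P K YO K K K K P K YO K K K K P K YO
K P P P P P P K P P P P P P K P P P P P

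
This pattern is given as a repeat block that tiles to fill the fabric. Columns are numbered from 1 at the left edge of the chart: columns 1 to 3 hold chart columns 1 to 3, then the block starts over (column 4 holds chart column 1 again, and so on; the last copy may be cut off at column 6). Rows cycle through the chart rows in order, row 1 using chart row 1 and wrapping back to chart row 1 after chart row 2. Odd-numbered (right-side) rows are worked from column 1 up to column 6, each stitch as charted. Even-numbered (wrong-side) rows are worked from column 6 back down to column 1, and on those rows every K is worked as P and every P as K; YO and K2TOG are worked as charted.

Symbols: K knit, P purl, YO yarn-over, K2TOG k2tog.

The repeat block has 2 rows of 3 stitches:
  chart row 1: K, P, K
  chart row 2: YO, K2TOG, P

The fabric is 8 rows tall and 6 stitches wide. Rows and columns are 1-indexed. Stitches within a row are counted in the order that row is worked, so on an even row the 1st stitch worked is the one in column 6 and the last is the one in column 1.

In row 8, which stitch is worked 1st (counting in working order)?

For row 8: chart row = ((8-1) mod 2) + 1 = 2; this is a WS (even) row.
Chart row 2 tiled across columns 1-6: YO K2TOG P YO K2TOG P
Wrong side: read the tiled row from column 6 down to 1 and exchange K with P (leave YO, K2TOG).
Row 8 as worked: K K2TOG YO K K2TOG YO
Stitch 1 in working order -> K

Stitch:
K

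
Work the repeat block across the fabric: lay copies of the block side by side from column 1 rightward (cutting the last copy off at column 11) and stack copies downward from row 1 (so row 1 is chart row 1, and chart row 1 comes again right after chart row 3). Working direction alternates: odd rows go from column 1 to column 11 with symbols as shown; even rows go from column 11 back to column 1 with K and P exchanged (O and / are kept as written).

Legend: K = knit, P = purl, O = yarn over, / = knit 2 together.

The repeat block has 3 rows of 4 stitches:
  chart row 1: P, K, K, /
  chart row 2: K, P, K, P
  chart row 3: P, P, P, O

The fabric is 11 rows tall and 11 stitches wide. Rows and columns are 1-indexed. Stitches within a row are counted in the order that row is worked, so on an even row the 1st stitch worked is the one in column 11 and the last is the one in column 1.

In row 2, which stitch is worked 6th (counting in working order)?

Result:
K

Derivation:
Row 2 uses chart row ((2-1) mod 3)+1 = 2. Row 2 is even, so WS.
Chart row 2 tiled across columns 1-11: K P K P K P K P K P K
WS row: flip the tiled sequence (start at column 11) and apply K<->P; O and / stay.
Row 2 as worked: P K P K P K P K P K P
The 6th stitch worked is K.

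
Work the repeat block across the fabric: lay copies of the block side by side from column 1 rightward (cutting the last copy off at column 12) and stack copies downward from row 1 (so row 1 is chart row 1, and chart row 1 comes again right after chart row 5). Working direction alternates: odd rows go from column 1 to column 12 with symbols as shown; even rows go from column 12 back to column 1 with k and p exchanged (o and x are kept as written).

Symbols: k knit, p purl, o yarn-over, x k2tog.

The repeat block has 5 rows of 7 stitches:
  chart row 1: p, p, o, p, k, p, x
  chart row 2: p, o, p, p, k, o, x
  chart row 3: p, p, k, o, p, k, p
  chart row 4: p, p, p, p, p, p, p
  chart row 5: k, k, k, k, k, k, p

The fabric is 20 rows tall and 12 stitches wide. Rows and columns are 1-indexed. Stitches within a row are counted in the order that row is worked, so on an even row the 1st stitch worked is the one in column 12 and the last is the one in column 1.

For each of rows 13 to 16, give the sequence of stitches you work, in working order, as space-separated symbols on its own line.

Rows as worked:
p p k o p k p p p k o p
k k k k k k k k k k k k
k k k k k k p k k k k k
p k o k k x k p k o k k

Derivation:
Row 13: chart row 3, RS - tile across columns 1-12 and work as-is.
Row 14: chart row 4, WS - tiled (columns 1-12): p p p p p p p p p p p p; work from column 12 back to 1 with k<->p swapped.
Row 15: chart row 5, RS - tile across columns 1-12 and work as-is.
Row 16: chart row 1, WS - tiled (columns 1-12): p p o p k p x p p o p k; work from column 12 back to 1 with k<->p swapped.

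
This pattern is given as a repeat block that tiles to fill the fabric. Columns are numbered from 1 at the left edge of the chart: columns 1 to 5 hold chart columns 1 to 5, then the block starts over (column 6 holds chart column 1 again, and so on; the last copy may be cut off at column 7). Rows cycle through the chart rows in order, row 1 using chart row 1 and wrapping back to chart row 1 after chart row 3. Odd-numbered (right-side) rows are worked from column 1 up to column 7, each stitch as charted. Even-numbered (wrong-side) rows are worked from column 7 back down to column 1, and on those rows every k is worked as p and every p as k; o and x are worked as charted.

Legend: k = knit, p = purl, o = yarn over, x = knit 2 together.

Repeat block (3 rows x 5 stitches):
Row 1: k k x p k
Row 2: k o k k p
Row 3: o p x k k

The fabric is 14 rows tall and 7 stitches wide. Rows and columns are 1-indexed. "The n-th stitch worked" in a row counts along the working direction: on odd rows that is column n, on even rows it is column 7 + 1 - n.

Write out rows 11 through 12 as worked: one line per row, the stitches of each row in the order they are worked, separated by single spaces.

Row 11: chart row 2, RS - tile across columns 1-7 and work as-is.
Row 12: chart row 3, WS - tiled (columns 1-7): o p x k k o p; work from column 7 back to 1 with k<->p swapped.

== ROWS AS WORKED ==
k o k k p k o
k o p p x k o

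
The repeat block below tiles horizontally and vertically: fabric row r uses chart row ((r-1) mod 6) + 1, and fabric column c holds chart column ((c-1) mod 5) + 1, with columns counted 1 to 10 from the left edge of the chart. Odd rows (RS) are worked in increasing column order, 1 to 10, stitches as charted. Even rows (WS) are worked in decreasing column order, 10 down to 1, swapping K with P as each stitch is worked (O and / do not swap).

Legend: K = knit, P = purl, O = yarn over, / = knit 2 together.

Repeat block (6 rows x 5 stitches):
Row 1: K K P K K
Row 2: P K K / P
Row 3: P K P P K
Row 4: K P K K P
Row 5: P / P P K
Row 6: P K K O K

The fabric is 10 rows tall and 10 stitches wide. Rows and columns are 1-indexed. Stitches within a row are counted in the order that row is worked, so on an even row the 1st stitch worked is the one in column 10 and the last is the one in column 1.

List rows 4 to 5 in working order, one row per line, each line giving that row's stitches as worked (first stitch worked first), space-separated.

Row 4: chart row 4, WS - tiled (columns 1-10): K P K K P K P K K P; work from column 10 back to 1 with K<->P swapped.
Row 5: chart row 5, RS - tile across columns 1-10 and work as-is.

Rows as worked:
K P P K P K P P K P
P / P P K P / P P K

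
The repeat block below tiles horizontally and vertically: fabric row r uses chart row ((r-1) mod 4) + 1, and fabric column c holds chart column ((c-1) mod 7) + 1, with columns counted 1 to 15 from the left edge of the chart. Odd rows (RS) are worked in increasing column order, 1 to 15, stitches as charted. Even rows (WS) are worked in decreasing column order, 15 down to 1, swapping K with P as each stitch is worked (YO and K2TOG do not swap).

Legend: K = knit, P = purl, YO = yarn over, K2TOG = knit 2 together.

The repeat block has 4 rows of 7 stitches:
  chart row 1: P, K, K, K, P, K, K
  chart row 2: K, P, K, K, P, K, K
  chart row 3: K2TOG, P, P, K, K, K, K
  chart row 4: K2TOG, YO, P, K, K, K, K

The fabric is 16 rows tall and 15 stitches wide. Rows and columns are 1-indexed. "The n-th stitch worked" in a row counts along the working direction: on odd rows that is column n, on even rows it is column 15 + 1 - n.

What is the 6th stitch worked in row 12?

Result:
K

Derivation:
Row 12: (12-1) mod 4 = 3, so use chart row 4. Even row -> WS.
Chart row 4 tiled across columns 1-15: K2TOG YO P K K K K K2TOG YO P K K K K K2TOG
Wrong side: read the tiled row from column 15 down to 1 and exchange K with P (leave YO, K2TOG).
Row 12 as worked: K2TOG P P P P K YO K2TOG P P P P K YO K2TOG
The 6th stitch worked is K.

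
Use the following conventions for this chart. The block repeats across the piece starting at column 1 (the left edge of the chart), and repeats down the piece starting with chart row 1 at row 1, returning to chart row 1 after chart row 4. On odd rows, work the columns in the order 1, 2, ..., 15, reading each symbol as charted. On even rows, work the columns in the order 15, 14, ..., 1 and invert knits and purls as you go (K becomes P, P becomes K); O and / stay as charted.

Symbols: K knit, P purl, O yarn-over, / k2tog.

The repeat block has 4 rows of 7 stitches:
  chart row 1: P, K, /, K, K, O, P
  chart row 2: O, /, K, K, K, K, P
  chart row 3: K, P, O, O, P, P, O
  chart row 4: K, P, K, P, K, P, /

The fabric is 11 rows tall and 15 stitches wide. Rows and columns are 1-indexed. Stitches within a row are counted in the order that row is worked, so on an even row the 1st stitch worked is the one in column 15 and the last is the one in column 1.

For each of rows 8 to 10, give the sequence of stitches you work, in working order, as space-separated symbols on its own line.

Row 8: chart row 4, WS - tiled (columns 1-15): K P K P K P / K P K P K P / K; work from column 15 back to 1 with K<->P swapped.
Row 9: chart row 1, RS - tile across columns 1-15 and work as-is.
Row 10: chart row 2, WS - tiled (columns 1-15): O / K K K K P O / K K K K P O; work from column 15 back to 1 with K<->P swapped.

== ROWS AS WORKED ==
P / K P K P K P / K P K P K P
P K / K K O P P K / K K O P P
O K P P P P / O K P P P P / O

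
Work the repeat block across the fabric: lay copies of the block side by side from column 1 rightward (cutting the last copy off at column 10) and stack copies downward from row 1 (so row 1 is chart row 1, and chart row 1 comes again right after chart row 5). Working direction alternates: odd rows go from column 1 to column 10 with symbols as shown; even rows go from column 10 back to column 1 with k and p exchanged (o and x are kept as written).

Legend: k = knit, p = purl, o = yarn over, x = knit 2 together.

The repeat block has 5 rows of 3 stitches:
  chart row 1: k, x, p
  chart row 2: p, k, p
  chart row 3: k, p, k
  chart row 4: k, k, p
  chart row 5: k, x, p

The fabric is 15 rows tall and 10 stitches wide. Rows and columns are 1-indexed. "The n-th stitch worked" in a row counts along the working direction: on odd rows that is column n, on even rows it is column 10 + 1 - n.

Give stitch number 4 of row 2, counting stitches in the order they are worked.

Row 2: (2-1) mod 5 = 1, so use chart row 2. Even row -> WS.
Chart row 2 tiled across columns 1-10: p k p p k p p k p p
WS row: flip the tiled sequence (start at column 10) and apply k<->p; o and x stay.
Row 2 as worked: k k p k k p k k p k
Counting 4 along the worked row gives k.

== STITCH ==
k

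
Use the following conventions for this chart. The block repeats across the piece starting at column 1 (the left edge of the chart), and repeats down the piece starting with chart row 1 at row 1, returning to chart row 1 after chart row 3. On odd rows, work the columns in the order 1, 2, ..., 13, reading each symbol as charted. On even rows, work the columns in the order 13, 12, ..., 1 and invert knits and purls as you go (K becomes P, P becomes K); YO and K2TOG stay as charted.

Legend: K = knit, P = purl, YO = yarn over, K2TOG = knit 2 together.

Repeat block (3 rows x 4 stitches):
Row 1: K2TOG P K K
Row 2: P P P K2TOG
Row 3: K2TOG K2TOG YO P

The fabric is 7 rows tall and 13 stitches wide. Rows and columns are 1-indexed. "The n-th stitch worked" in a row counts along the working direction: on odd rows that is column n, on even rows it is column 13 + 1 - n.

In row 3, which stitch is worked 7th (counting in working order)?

Row 3 uses chart row ((3-1) mod 3)+1 = 3. Row 3 is odd, so RS.
Chart row 3 tiled across columns 1-13: K2TOG K2TOG YO P K2TOG K2TOG YO P K2TOG K2TOG YO P K2TOG
RS row: no reversal, no swap; stitch n worked = column n.
Stitch 7 in working order -> YO

== STITCH ==
YO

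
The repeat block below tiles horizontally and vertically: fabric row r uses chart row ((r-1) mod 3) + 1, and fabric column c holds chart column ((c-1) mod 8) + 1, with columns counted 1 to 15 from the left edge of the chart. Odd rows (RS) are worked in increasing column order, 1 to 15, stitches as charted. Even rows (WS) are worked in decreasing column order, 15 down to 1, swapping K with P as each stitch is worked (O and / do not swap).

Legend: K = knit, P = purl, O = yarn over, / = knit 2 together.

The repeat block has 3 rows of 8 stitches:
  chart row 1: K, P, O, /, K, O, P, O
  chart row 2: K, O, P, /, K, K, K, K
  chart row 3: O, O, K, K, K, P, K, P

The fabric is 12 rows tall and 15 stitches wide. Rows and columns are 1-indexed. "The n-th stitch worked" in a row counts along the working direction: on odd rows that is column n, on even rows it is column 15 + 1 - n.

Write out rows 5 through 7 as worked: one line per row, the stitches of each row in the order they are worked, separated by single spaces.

Rows as worked:
K O P / K K K K K O P / K K K
P K P P P O O K P K P P P O O
K P O / K O P O K P O / K O P

Derivation:
Row 5: chart row 2, RS - tile across columns 1-15 and work as-is.
Row 6: chart row 3, WS - tiled (columns 1-15): O O K K K P K P O O K K K P K; work from column 15 back to 1 with K<->P swapped.
Row 7: chart row 1, RS - tile across columns 1-15 and work as-is.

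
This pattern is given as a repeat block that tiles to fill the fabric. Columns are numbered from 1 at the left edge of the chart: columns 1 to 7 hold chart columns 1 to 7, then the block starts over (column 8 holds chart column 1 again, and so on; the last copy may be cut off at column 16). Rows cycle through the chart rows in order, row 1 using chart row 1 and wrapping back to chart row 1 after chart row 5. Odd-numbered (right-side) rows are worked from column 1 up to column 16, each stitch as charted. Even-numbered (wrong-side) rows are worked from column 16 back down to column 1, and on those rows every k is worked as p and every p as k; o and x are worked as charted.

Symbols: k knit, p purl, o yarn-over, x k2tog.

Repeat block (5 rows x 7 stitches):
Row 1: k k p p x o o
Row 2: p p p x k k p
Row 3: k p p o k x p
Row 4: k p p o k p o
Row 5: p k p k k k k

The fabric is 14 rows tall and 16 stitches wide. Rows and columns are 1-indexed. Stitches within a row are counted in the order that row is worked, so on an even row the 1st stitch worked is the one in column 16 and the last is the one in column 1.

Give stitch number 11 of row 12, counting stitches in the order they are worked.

Row 12 uses chart row ((12-1) mod 5)+1 = 2. Row 12 is even, so WS.
Chart row 2 tiled across columns 1-16: p p p x k k p p p p x k k p p p
WS: work from column 16 back to column 1 (reverse the tiled row), swapping k<->p (o and x unchanged).
Row 12 as worked: k k k p p x k k k k p p x k k k
Counting 11 along the worked row gives p.

Result:
p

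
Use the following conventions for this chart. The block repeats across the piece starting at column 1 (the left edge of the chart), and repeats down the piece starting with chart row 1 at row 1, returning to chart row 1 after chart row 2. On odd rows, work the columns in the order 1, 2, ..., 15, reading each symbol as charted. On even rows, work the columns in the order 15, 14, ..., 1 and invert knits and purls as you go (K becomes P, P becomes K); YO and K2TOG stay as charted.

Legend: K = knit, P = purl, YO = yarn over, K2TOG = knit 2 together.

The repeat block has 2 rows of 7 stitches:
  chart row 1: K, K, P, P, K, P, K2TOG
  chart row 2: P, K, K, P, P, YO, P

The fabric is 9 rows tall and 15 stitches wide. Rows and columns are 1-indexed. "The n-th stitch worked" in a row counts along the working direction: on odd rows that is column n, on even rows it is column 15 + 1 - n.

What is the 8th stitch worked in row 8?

Result:
K

Derivation:
Row 8 uses chart row ((8-1) mod 2)+1 = 2. Row 8 is even, so WS.
Chart row 2 tiled across columns 1-15: P K K P P YO P P K K P P YO P P
WS row: flip the tiled sequence (start at column 15) and apply K<->P; YO and K2TOG stay.
Row 8 as worked: K K YO K K P P K K YO K K P P K
The 8th stitch worked is K.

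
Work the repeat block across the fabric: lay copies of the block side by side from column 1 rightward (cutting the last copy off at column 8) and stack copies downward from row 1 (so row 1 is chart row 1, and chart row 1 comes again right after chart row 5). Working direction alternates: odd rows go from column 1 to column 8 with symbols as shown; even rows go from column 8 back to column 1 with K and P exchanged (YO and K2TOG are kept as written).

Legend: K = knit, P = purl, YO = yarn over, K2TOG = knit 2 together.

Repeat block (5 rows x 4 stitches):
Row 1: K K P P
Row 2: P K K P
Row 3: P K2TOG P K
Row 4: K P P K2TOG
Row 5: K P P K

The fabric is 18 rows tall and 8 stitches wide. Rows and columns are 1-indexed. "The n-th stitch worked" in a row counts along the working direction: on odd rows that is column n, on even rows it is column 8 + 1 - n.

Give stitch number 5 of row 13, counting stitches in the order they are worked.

== STITCH ==
P

Derivation:
Row 13 uses chart row ((13-1) mod 5)+1 = 3. Row 13 is odd, so RS.
Chart row 3 tiled across columns 1-8: P K2TOG P K P K2TOG P K
RS row: no reversal, no swap; stitch n worked = column n.
The 5th stitch worked is P.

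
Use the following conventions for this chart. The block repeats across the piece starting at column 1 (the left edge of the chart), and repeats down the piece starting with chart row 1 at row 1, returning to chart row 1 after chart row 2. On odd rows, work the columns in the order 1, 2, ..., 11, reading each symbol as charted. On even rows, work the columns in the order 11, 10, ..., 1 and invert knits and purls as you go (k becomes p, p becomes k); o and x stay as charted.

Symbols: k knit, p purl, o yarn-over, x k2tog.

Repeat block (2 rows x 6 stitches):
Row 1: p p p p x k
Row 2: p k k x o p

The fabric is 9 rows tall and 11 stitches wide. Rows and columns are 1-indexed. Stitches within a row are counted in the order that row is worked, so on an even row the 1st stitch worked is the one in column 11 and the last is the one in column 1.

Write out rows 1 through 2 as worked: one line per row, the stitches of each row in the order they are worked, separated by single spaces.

Result:
p p p p x k p p p p x
o x p p k k o x p p k

Derivation:
Row 1: chart row 1, RS - tile across columns 1-11 and work as-is.
Row 2: chart row 2, WS - tiled (columns 1-11): p k k x o p p k k x o; work from column 11 back to 1 with k<->p swapped.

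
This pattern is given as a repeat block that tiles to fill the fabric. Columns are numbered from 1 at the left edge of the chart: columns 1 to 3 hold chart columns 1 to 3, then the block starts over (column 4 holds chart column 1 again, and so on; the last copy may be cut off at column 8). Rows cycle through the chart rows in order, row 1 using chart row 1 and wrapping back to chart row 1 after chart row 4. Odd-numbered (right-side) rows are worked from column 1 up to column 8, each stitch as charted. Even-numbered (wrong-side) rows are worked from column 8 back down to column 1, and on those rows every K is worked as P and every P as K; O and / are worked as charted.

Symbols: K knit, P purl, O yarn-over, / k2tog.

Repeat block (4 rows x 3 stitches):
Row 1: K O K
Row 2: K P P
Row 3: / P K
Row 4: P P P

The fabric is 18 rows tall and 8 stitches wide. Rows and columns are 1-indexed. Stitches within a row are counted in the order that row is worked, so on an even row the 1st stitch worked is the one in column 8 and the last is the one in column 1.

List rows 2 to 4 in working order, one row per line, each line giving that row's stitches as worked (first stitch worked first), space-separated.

Row 2: chart row 2, WS - tiled (columns 1-8): K P P K P P K P; work from column 8 back to 1 with K<->P swapped.
Row 3: chart row 3, RS - tile across columns 1-8 and work as-is.
Row 4: chart row 4, WS - tiled (columns 1-8): P P P P P P P P; work from column 8 back to 1 with K<->P swapped.

Result:
K P K K P K K P
/ P K / P K / P
K K K K K K K K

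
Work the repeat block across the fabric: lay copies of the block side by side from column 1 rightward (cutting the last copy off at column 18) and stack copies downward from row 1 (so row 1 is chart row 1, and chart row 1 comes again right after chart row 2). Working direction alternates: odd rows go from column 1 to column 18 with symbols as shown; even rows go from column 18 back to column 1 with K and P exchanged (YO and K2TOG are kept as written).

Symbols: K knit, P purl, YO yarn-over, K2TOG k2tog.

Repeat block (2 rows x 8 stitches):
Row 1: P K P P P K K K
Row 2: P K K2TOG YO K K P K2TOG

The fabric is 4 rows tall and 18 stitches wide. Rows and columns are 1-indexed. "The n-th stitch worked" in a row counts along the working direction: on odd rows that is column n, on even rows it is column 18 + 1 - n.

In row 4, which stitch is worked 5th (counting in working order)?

Row 4 uses chart row ((4-1) mod 2)+1 = 2. Row 4 is even, so WS.
Chart row 2 tiled across columns 1-18: P K K2TOG YO K K P K2TOG P K K2TOG YO K K P K2TOG P K
Wrong side: read the tiled row from column 18 down to 1 and exchange K with P (leave YO, K2TOG).
Row 4 as worked: P K K2TOG K P P YO K2TOG P K K2TOG K P P YO K2TOG P K
Stitch 5 in working order -> P

Stitch:
P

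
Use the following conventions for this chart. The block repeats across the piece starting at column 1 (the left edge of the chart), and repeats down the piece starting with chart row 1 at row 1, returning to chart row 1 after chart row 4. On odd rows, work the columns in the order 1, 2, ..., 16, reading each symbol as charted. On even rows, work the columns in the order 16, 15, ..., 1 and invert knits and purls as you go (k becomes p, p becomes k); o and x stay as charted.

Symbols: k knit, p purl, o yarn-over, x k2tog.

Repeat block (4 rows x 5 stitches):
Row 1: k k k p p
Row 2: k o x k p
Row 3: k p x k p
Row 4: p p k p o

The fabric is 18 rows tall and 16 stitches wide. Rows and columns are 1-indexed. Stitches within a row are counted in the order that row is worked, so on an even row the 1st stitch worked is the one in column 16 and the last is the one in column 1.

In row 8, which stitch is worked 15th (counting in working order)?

Row 8: (8-1) mod 4 = 3, so use chart row 4. Even row -> WS.
Chart row 4 tiled across columns 1-16: p p k p o p p k p o p p k p o p
WS row: flip the tiled sequence (start at column 16) and apply k<->p; o and x stay.
Row 8 as worked: k o k p k k o k p k k o k p k k
The 15th stitch worked is k.

Stitch:
k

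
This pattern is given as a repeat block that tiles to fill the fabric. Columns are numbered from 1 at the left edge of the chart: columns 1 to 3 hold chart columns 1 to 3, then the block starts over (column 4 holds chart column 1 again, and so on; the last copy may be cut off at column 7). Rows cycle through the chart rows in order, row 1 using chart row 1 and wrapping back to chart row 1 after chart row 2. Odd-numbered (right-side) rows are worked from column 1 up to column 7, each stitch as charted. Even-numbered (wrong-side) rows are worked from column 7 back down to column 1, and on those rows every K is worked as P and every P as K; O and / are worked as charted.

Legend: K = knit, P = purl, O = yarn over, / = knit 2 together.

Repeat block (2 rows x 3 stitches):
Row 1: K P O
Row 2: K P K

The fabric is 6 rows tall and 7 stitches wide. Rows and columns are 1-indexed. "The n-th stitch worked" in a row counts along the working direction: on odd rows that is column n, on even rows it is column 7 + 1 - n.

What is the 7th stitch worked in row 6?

Row 6 uses chart row ((6-1) mod 2)+1 = 2. Row 6 is even, so WS.
Chart row 2 tiled across columns 1-7: K P K K P K K
WS row: flip the tiled sequence (start at column 7) and apply K<->P; O and / stay.
Row 6 as worked: P P K P P K P
Stitch 7 in working order -> P

Result:
P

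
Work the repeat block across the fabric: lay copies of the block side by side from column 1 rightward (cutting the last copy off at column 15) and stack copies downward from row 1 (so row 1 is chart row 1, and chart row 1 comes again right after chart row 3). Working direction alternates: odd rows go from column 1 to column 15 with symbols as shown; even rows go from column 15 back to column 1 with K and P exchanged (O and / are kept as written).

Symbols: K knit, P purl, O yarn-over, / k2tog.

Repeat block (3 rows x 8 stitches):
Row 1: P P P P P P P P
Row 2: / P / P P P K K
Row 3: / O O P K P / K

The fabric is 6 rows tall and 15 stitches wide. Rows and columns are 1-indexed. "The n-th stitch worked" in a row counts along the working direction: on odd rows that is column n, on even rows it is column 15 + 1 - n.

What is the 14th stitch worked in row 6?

For row 6: chart row = ((6-1) mod 3) + 1 = 3; this is a WS (even) row.
Chart row 3 tiled across columns 1-15: / O O P K P / K / O O P K P /
WS: work from column 15 back to column 1 (reverse the tiled row), swapping K<->P (O and / unchanged).
Row 6 as worked: / K P K O O / P / K P K O O /
Counting 14 along the worked row gives O.

== STITCH ==
O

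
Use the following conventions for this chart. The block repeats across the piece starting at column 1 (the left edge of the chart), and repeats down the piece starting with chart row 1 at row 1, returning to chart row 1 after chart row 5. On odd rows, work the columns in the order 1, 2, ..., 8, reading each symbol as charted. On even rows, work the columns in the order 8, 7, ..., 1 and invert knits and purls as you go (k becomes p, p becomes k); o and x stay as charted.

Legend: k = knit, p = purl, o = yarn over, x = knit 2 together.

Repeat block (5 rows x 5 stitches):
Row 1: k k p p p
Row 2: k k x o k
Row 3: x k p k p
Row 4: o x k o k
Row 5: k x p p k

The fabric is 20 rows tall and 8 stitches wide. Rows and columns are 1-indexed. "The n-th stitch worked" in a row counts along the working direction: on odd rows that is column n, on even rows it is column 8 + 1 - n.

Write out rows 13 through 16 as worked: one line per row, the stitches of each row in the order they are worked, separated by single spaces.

Rows as worked:
x k p k p x k p
p x o p o p x o
k x p p k k x p
k p p k k k p p

Derivation:
Row 13: chart row 3, RS - tile across columns 1-8 and work as-is.
Row 14: chart row 4, WS - tiled (columns 1-8): o x k o k o x k; work from column 8 back to 1 with k<->p swapped.
Row 15: chart row 5, RS - tile across columns 1-8 and work as-is.
Row 16: chart row 1, WS - tiled (columns 1-8): k k p p p k k p; work from column 8 back to 1 with k<->p swapped.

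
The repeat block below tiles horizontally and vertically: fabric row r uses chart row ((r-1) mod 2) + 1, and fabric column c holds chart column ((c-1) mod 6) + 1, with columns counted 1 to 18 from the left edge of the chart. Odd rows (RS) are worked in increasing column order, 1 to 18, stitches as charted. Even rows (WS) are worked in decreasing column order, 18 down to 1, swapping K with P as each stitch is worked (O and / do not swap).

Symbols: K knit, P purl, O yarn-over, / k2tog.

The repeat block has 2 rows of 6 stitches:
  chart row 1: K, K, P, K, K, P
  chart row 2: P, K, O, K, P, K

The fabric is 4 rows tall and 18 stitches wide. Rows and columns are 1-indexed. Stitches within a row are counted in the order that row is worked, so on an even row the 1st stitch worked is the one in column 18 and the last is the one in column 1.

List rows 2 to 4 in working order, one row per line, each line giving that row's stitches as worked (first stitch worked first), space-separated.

Row 2: chart row 2, WS - tiled (columns 1-18): P K O K P K P K O K P K P K O K P K; work from column 18 back to 1 with K<->P swapped.
Row 3: chart row 1, RS - tile across columns 1-18 and work as-is.
Row 4: chart row 2, WS - tiled (columns 1-18): P K O K P K P K O K P K P K O K P K; work from column 18 back to 1 with K<->P swapped.

Result:
P K P O P K P K P O P K P K P O P K
K K P K K P K K P K K P K K P K K P
P K P O P K P K P O P K P K P O P K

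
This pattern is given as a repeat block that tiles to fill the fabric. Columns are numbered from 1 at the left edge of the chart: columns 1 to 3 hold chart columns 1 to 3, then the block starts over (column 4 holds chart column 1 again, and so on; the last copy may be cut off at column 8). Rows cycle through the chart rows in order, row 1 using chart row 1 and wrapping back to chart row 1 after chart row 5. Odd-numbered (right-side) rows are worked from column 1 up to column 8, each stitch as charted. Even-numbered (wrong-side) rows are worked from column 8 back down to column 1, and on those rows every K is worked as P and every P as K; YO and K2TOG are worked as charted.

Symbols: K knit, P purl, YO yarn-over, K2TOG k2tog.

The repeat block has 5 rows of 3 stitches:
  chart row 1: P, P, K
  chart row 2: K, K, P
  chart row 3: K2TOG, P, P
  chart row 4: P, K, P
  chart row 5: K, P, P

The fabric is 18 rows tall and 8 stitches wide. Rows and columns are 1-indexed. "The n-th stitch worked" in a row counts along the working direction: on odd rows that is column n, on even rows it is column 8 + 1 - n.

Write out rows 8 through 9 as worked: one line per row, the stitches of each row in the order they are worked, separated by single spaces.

Row 8: chart row 3, WS - tiled (columns 1-8): K2TOG P P K2TOG P P K2TOG P; work from column 8 back to 1 with K<->P swapped.
Row 9: chart row 4, RS - tile across columns 1-8 and work as-is.

Rows as worked:
K K2TOG K K K2TOG K K K2TOG
P K P P K P P K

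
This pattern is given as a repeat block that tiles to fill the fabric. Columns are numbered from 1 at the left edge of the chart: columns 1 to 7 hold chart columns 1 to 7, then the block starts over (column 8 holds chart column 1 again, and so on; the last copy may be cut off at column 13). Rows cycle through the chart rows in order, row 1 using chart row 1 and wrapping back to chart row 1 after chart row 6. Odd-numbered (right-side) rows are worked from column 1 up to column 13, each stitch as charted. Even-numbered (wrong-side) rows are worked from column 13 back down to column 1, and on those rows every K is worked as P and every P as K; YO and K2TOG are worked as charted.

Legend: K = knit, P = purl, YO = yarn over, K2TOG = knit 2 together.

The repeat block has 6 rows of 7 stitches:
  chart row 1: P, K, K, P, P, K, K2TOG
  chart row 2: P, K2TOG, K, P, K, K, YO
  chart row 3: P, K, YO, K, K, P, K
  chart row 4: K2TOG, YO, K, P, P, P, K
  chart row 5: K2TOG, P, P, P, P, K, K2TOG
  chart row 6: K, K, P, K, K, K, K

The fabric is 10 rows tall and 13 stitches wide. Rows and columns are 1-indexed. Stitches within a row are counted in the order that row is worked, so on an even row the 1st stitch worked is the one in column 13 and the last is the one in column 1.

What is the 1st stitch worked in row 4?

Result:
K

Derivation:
Row 4: (4-1) mod 6 = 3, so use chart row 4. Even row -> WS.
Chart row 4 tiled across columns 1-13: K2TOG YO K P P P K K2TOG YO K P P P
WS: work from column 13 back to column 1 (reverse the tiled row), swapping K<->P (YO and K2TOG unchanged).
Row 4 as worked: K K K P YO K2TOG P K K K P YO K2TOG
Stitch 1 in working order -> K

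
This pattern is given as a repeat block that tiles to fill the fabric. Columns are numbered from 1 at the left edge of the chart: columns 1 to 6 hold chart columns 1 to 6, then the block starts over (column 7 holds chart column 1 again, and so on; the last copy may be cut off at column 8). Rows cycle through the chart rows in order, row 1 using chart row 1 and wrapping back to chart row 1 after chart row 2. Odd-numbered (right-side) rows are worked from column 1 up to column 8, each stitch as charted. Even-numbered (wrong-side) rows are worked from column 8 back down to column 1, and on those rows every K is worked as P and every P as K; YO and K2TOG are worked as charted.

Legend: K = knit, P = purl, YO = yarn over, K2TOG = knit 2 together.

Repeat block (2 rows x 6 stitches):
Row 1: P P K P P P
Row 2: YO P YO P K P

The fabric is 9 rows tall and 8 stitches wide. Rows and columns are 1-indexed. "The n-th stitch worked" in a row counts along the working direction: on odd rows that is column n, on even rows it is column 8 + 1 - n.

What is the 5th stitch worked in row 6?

Stitch:
K

Derivation:
Row 6: (6-1) mod 2 = 1, so use chart row 2. Even row -> WS.
Chart row 2 tiled across columns 1-8: YO P YO P K P YO P
Wrong side: read the tiled row from column 8 down to 1 and exchange K with P (leave YO, K2TOG).
Row 6 as worked: K YO K P K YO K YO
Counting 5 along the worked row gives K.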